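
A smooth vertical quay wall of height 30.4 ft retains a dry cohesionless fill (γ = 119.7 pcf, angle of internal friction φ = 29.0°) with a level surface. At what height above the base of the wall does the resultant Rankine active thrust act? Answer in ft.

10.1 ft

K_a = 0.3470.
The pressure distribution is triangular, so the resultant acts at H/3 above the base = 30.4/3 = 10.13 ft.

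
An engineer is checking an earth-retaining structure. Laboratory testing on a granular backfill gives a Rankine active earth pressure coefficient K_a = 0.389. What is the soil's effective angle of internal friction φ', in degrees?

26.1°

K_a = tan²(45° − φ/2) ⇒ 45° − φ/2 = arctan(√0.389) = 31.95°.
φ = 2(45° − 31.95°) = 26.10°.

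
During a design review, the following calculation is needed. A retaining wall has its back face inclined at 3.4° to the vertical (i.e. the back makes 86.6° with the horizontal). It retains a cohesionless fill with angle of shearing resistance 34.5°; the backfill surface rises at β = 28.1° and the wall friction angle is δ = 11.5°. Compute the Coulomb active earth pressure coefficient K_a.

K_a = sin²(α+φ) / [sin²α · sin(α−δ) · (1 + √{sin(φ+δ)sin(φ−β) / (sin(α−δ)sin(α+β))})²].
With α = 86.6°, φ = 34.5°, δ = 11.5°, β = 28.1°: K_a = 0.4490.

0.449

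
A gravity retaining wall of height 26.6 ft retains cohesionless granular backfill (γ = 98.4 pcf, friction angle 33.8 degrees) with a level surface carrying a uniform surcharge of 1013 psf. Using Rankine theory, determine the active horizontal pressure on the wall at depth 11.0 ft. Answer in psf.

K_a = (1 − sin φ)/(1 + sin φ) = 0.2851.
σ_v = γz + q = 98.4 × 11.0 + 1013 = 2095 psf.
σ_h = K_a σ_v = 0.2851 × 2095 = 597.4 psf.

597 psf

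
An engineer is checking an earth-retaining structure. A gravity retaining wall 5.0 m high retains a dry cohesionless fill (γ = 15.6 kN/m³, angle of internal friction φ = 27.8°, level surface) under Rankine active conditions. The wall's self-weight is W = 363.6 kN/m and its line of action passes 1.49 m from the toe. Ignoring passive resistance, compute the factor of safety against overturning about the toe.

K_a = tan²(45° − 27.8°/2) = 0.3639.
P_a = ½K_aγH² = 0.5×0.3639×15.6×5.0² = 70.96 kN/m, acting at H/3 = 1.667 m above the base.
Overturning moment M_o = P_a × H/3 = 70.96 × 1.667 = 118.3.
Resisting moment M_r = W × 1.49 = 363.6 × 1.49 = 541.8.
FS_overturning = M_r/M_o = 541.8/118.3 = 4.581.

4.58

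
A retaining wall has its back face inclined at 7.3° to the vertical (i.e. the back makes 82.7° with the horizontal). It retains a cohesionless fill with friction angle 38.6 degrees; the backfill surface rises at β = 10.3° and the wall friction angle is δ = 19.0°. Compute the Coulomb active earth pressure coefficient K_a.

0.297

K_a = sin²(α+φ) / [sin²α · sin(α−δ) · (1 + √{sin(φ+δ)sin(φ−β) / (sin(α−δ)sin(α+β))})²].
With α = 82.7°, φ = 38.6°, δ = 19.0°, β = 10.3°: K_a = 0.2973.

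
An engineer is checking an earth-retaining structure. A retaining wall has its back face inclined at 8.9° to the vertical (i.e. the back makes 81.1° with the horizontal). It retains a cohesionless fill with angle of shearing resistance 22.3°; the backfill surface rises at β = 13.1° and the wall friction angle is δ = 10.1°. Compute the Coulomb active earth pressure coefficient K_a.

0.605

K_a = sin²(α+φ) / [sin²α · sin(α−δ) · (1 + √{sin(φ+δ)sin(φ−β) / (sin(α−δ)sin(α+β))})²].
With α = 81.1°, φ = 22.3°, δ = 10.1°, β = 13.1°: K_a = 0.6054.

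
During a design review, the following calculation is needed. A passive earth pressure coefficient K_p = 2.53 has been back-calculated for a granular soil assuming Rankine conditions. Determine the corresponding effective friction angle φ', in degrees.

25.7°

K_p = (1+sin φ)/(1−sin φ) ⇒ sin φ = (K_p − 1)/(K_p + 1) = 0.4334.
φ = arcsin(0.4334) = 25.69°.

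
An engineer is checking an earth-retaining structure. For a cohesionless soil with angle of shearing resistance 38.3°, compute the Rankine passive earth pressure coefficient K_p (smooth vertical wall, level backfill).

K_p = (1 + sin φ)/(1 − sin φ) = tan²(45° + 38.3°/2) = 4.260.

4.26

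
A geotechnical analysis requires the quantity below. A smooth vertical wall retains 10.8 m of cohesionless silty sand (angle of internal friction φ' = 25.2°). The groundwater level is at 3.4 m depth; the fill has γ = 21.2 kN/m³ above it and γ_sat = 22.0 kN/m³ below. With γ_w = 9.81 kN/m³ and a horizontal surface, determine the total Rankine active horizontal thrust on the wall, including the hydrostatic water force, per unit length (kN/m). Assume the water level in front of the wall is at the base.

K_a = tan²(45° − φ/2) = 0.4027.
γ' = 22.0 − 9.81 = 12.19 kN/m³. Depth below WT = 7.4 m.
σ'_h at WT = K_a γ d_w = 29.03 kPa; at base = 29.03 + K_a γ' × 7.4 = 65.36 kPa.
P₁ (0–3.4 m) = ½×29.03×3.4 = 49.35. P₂ (3.4–10.8 m) = ½(29.03+65.36)×7.4 = 349.2.
P_w = ½ γ_w h₂² = 0.5×9.81×7.4² = 268.6. Total = 49.35+349.2+268.6 = 667.2 kN/m.

667 kN/m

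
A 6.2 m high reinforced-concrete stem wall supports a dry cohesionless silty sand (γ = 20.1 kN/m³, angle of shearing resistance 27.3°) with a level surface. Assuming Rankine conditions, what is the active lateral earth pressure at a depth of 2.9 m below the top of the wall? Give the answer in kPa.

21.6 kPa

K_a = (1 − sin φ)/(1 + sin φ) = 0.3711.
σ_h = K_a γ z = 0.3711 × 20.1 × 2.9 = 21.63 kPa.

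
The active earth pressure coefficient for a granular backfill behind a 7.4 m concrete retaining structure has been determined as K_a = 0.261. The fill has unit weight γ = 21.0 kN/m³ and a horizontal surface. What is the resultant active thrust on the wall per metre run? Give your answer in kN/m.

150 kN/m

P = ½ K_a γ H² = 0.5 × 0.261 × 21.0 × 7.4² = 150.1 kN/m.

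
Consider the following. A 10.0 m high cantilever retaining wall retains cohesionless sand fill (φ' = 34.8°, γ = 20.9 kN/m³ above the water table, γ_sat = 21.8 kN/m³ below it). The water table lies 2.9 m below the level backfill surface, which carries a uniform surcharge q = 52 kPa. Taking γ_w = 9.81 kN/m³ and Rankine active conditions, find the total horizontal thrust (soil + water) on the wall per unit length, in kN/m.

614 kN/m

K_a = tan²(45° − φ/2) = 0.2733.
γ' = 21.8 − 9.81 = 11.99 kN/m³. h₂ = H − d_w = 7.1 m.
σ'_h: at surface K_a·q = 14.21; at WT K_a(q+γd_w) = 30.78; at base K_a(q+γd_w+γ'h₂) = 54.04 kPa.
P₁ = ½(14.21+30.78)×2.9 = 65.23; P₂ = ½(30.78+54.04)×7.1 = 301.1; P_w = ½γ_w h₂² = 247.3.
Total = 65.23+301.1+247.3 = 613.6 kN/m.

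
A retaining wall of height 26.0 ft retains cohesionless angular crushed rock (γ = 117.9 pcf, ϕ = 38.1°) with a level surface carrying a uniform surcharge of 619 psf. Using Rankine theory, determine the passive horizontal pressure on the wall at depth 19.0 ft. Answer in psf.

K_p = (1 + sin φ)/(1 − sin φ) = 4.222.
σ_v = γz + q = 117.9 × 19.0 + 619 = 2859 psf.
σ_h = K_p σ_v = 4.222 × 2859 = 12070 psf.

12100 psf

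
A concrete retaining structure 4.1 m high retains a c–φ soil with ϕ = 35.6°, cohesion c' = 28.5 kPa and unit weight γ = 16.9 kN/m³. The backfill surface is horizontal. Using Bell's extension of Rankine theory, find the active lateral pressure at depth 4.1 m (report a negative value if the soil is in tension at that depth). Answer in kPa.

-11.0 kPa

K_a = (1 − sin φ)/(1 + sin φ) = 0.2641.
σ_a = K_a γ z − 2c√K_a = 0.2641×16.9×4.1 − 2×28.5×0.5139 = -10.99 kPa.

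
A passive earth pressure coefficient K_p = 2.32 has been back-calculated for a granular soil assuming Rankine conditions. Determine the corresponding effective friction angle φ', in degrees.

K_p = (1+sin φ)/(1−sin φ) ⇒ sin φ = (K_p − 1)/(K_p + 1) = 0.3976.
φ = arcsin(0.3976) = 23.43°.

23.4°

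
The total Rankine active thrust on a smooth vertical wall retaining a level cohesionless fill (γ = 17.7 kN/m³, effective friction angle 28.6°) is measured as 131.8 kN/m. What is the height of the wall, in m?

6.50 m

K_a = 0.3525. P_a = ½ K_a γ H² ⇒ H = √(2P_a/(K_a γ)).
H = √(2×131.8/(0.3525×17.7)) = 6.499 m.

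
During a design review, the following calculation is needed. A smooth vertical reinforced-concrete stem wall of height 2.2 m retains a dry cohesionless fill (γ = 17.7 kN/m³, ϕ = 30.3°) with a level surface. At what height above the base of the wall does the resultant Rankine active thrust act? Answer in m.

K_a = 0.3293.
The pressure distribution is triangular, so the resultant acts at H/3 above the base = 2.2/3 = 0.7333 m.

0.733 m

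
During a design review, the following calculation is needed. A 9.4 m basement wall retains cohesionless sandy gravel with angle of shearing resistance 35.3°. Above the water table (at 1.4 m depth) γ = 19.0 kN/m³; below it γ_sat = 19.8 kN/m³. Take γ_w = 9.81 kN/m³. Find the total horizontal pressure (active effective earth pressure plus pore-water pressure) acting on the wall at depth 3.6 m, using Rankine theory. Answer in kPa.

34.6 kPa

K_a = (1 − sin φ)/(1 + sin φ) = 0.2675.
γ' = 19.8 − 9.81 = 9.990 kN/m³.
Effective vertical stress at 3.6 m: σ'_v = 19.0×1.4 + 9.990×2.20 = 48.58 kPa.
σ'_h = K_a σ'_v = 0.2675 × 48.58 = 13.00 kPa; u = γ_w × 2.20 = 21.58 kPa.
Total σ_h = 13.00 + 21.58 = 34.58 kPa.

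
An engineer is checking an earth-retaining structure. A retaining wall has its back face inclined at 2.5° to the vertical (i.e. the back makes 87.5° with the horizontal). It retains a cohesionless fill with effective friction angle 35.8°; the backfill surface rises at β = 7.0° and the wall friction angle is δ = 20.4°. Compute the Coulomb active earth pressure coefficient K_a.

K_a = sin²(α+φ) / [sin²α · sin(α−δ) · (1 + √{sin(φ+δ)sin(φ−β) / (sin(α−δ)sin(α+β))})²].
With α = 87.5°, φ = 35.8°, δ = 20.4°, β = 7.0°: K_a = 0.2756.

0.276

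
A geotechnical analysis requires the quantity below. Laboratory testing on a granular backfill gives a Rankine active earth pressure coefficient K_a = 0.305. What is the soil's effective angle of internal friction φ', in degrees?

K_a = tan²(45° − φ/2) ⇒ 45° − φ/2 = arctan(√0.305) = 28.91°.
φ = 2(45° − 28.91°) = 32.18°.

32.2°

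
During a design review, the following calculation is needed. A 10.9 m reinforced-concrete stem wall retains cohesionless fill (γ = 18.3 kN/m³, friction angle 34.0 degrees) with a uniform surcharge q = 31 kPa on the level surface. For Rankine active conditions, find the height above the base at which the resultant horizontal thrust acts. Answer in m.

4.06 m

K_a = 0.2827.
Triangular part P₁ = ½K_aγH² = 307.3 at H/3 = 3.633 m; rectangular part P₂ = K_a q H = 95.53 at H/2 = 5.450 m.
ȳ = (P₁·3.633 + P₂·5.450)/(P₁+P₂) = 4.064 m.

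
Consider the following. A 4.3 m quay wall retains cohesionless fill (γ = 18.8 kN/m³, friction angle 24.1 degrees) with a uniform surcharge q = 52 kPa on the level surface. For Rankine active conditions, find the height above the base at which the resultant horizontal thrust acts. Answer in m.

1.84 m

K_a = 0.4201.
Triangular part P₁ = ½K_aγH² = 73.02 at H/3 = 1.433 m; rectangular part P₂ = K_a q H = 93.94 at H/2 = 2.150 m.
ȳ = (P₁·1.433 + P₂·2.150)/(P₁+P₂) = 1.837 m.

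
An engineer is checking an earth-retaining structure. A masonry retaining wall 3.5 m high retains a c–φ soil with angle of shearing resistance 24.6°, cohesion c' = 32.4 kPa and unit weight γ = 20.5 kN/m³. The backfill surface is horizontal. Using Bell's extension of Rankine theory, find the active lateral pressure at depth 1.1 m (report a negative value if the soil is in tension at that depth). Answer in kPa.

-32.3 kPa

K_a = (1 − sin φ)/(1 + sin φ) = 0.4121.
σ_a = K_a γ z − 2c√K_a = 0.4121×20.5×1.1 − 2×32.4×0.6420 = -32.31 kPa.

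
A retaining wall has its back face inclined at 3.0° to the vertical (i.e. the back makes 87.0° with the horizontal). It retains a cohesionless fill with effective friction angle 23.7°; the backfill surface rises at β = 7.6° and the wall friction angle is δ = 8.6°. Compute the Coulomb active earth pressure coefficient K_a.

0.464

K_a = sin²(α+φ) / [sin²α · sin(α−δ) · (1 + √{sin(φ+δ)sin(φ−β) / (sin(α−δ)sin(α+β))})²].
With α = 87.0°, φ = 23.7°, δ = 8.6°, β = 7.6°: K_a = 0.4639.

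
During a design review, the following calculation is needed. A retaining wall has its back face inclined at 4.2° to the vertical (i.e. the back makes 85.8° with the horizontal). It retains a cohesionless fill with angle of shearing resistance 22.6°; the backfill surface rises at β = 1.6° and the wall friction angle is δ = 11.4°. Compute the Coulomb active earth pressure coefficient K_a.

0.443

K_a = sin²(α+φ) / [sin²α · sin(α−δ) · (1 + √{sin(φ+δ)sin(φ−β) / (sin(α−δ)sin(α+β))})²].
With α = 85.8°, φ = 22.6°, δ = 11.4°, β = 1.6°: K_a = 0.4431.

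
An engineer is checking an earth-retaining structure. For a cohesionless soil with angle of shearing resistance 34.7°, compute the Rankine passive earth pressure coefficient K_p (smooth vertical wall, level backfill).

3.64

K_p = (1 + sin φ)/(1 − sin φ) = tan²(45° + 34.7°/2) = 3.643.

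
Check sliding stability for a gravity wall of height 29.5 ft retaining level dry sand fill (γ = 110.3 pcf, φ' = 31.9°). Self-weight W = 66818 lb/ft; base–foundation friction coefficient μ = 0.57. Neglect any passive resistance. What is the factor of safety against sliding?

2.57

K_a = tan²(45° − 31.9°/2) = 0.3085.
P_a = ½K_aγH² = 0.5×0.3085×110.3×29.5² = 14810 lb/ft, acting at H/3 = 9.833 ft above the base.
FS_sliding = μW / P_a = 0.57×66818 / 14810 = 2.572.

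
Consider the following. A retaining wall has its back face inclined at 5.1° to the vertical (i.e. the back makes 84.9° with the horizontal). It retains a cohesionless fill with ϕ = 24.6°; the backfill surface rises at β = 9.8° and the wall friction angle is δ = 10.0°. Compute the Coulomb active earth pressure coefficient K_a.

0.481

K_a = sin²(α+φ) / [sin²α · sin(α−δ) · (1 + √{sin(φ+δ)sin(φ−β) / (sin(α−δ)sin(α+β))})²].
With α = 84.9°, φ = 24.6°, δ = 10.0°, β = 9.8°: K_a = 0.4813.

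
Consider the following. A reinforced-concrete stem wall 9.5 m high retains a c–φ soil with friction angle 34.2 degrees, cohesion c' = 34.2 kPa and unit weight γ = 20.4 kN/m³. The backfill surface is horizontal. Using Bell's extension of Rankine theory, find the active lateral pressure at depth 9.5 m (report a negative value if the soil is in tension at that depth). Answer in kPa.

18.1 kPa

K_a = (1 − sin φ)/(1 + sin φ) = 0.2803.
σ_a = K_a γ z − 2c√K_a = 0.2803×20.4×9.5 − 2×34.2×0.5295 = 18.11 kPa.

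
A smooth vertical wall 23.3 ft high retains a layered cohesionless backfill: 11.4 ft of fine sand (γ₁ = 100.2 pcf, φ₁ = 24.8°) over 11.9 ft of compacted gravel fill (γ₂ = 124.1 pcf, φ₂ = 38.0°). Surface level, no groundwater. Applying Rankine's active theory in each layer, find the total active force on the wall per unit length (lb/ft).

7990 lb/ft

K_a1 = tan²(45°−24.8°/2) = 0.4090; K_a2 = tan²(45°−38.0°/2) = 0.2379.
Layer 1: σ at base = K_a1 γ₁ h₁ = 467.2 psf; P₁ = ½×467.2×11.4 = 2663.
Layer 2: σ_v at top = γ₁h₁ = 1142; σ_h top = K_a2×1142 = 271.7; σ_h base = K_a2×(1142+124.1×11.9) = 623.0.
P₂ = ½(271.7+623.0)×11.9 = 5324. Total P_a = 2663+5324 = 7987 lb/ft.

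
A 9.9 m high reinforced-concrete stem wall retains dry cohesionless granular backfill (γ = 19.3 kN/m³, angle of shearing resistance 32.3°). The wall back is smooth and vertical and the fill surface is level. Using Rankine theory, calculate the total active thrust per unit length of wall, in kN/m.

K_a = tan²(45° − φ/2) = 0.3035.
P_a = ½ K_a γ H² = 0.5 × 0.3035 × 19.3 × 9.9² = 287.0 kN/m.

287 kN/m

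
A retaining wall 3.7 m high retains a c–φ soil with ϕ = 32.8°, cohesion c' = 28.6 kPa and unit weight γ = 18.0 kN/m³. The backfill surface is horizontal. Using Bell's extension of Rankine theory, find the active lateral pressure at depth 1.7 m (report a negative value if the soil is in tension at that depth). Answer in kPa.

K_a = (1 − sin φ)/(1 + sin φ) = 0.2973.
σ_a = K_a γ z − 2c√K_a = 0.2973×18.0×1.7 − 2×28.6×0.5452 = -22.09 kPa.

-22.1 kPa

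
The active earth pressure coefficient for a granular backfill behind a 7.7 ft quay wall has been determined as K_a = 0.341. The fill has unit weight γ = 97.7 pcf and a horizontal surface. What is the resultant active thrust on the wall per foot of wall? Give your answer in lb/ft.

988 lb/ft

P = ½ K_a γ H² = 0.5 × 0.341 × 97.7 × 7.7² = 987.6 lb/ft.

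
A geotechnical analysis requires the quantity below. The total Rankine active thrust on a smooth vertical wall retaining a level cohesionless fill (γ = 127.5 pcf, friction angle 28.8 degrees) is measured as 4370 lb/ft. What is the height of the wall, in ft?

14.0 ft

K_a = 0.3498. P_a = ½ K_a γ H² ⇒ H = √(2P_a/(K_a γ)).
H = √(2×4370/(0.3498×127.5)) = 14.00 ft.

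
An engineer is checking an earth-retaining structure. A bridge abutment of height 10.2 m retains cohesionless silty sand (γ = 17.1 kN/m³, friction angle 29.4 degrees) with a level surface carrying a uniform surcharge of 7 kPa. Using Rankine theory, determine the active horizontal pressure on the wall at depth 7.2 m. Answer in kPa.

44.4 kPa

K_a = (1 − sin φ)/(1 + sin φ) = 0.3415.
σ_v = γz + q = 17.1 × 7.2 + 7 = 130.1 kPa.
σ_h = K_a σ_v = 0.3415 × 130.1 = 44.43 kPa.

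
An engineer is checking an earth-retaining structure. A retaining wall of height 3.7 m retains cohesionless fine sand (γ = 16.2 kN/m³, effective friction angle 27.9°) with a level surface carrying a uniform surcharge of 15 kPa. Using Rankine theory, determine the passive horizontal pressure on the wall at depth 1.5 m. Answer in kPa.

K_p = (1 + sin φ)/(1 − sin φ) = 2.759.
σ_v = γz + q = 16.2 × 1.5 + 15 = 39.30 kPa.
σ_h = K_p σ_v = 2.759 × 39.30 = 108.4 kPa.

108 kPa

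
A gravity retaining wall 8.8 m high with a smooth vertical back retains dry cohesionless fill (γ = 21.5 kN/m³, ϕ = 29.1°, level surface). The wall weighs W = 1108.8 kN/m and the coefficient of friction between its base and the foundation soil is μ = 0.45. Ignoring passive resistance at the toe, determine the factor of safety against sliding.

1.73

K_a = tan²(45° − 29.1°/2) = 0.3456.
P_a = ½K_aγH² = 0.5×0.3456×21.5×8.8² = 287.7 kN/m, acting at H/3 = 2.933 m above the base.
FS_sliding = μW / P_a = 0.45×1108.8 / 287.7 = 1.734.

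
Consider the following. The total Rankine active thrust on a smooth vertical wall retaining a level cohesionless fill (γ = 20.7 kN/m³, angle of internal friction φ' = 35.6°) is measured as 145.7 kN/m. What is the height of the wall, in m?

K_a = 0.2641. P_a = ½ K_a γ H² ⇒ H = √(2P_a/(K_a γ)).
H = √(2×145.7/(0.2641×20.7)) = 7.301 m.

7.30 m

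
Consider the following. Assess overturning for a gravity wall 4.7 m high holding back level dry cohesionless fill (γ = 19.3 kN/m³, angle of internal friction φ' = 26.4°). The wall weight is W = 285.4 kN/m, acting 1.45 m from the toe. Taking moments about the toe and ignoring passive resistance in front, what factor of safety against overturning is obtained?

K_a = tan²(45° − 26.4°/2) = 0.3844.
P_a = ½K_aγH² = 0.5×0.3844×19.3×4.7² = 81.95 kN/m, acting at H/3 = 1.567 m above the base.
Overturning moment M_o = P_a × H/3 = 81.95 × 1.567 = 128.4.
Resisting moment M_r = W × 1.45 = 285.4 × 1.45 = 413.8.
FS_overturning = M_r/M_o = 413.8/128.4 = 3.223.

3.22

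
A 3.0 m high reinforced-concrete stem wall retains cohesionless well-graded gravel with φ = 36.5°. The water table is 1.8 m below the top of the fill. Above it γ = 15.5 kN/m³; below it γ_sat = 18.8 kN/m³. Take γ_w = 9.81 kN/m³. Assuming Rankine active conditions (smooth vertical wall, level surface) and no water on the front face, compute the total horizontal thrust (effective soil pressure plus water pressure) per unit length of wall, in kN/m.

23.6 kN/m

K_a = tan²(45° − φ/2) = 0.2541.
γ' = 18.8 − 9.81 = 8.990 kN/m³. Depth below WT = 1.2 m.
σ'_h at WT = K_a γ d_w = 7.088 kPa; at base = 7.088 + K_a γ' × 1.2 = 9.829 kPa.
P₁ (0–1.8 m) = ½×7.088×1.8 = 6.379. P₂ (1.8–3.0 m) = ½(7.088+9.829)×1.2 = 10.15.
P_w = ½ γ_w h₂² = 0.5×9.81×1.2² = 7.063. Total = 6.379+10.15+7.063 = 23.59 kN/m.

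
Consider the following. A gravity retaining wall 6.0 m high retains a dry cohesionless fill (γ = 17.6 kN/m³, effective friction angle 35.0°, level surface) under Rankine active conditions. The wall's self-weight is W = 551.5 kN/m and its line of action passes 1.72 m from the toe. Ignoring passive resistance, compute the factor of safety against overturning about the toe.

5.52

K_a = tan²(45° − 35.0°/2) = 0.2710.
P_a = ½K_aγH² = 0.5×0.2710×17.6×6.0² = 85.85 kN/m, acting at H/3 = 2.000 m above the base.
Overturning moment M_o = P_a × H/3 = 85.85 × 2.000 = 171.7.
Resisting moment M_r = W × 1.72 = 551.5 × 1.72 = 948.6.
FS_overturning = M_r/M_o = 948.6/171.7 = 5.525.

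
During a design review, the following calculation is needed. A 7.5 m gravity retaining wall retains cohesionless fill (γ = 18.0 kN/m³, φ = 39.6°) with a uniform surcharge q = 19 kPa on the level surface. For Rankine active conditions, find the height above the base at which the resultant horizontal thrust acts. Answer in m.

2.77 m

K_a = 0.2214.
Triangular part P₁ = ½K_aγH² = 112.1 at H/3 = 2.500 m; rectangular part P₂ = K_a q H = 31.55 at H/2 = 3.750 m.
ȳ = (P₁·2.500 + P₂·3.750)/(P₁+P₂) = 2.775 m.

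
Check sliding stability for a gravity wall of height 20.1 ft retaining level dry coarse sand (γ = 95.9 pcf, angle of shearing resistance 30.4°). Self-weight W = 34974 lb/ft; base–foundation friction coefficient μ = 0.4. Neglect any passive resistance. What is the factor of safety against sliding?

K_a = tan²(45° − 30.4°/2) = 0.3280.
P_a = ½K_aγH² = 0.5×0.3280×95.9×20.1² = 6354 lb/ft, acting at H/3 = 6.700 ft above the base.
FS_sliding = μW / P_a = 0.4×34974 / 6354 = 2.202.

2.20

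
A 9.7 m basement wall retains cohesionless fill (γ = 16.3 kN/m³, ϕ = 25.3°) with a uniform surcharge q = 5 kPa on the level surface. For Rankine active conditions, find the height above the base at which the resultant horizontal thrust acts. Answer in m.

3.33 m

K_a = 0.4012.
Triangular part P₁ = ½K_aγH² = 307.6 at H/3 = 3.233 m; rectangular part P₂ = K_a q H = 19.46 at H/2 = 4.850 m.
ȳ = (P₁·3.233 + P₂·4.850)/(P₁+P₂) = 3.330 m.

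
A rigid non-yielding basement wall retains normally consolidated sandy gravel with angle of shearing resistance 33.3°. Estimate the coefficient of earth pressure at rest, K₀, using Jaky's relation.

K₀ = 1 − sin φ' = 1 − sin 33.3° = 0.4510.

0.451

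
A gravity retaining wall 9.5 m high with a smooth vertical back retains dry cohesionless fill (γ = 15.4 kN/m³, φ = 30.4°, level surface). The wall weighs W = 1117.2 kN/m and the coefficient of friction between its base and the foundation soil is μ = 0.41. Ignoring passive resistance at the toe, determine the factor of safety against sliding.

K_a = tan²(45° − 30.4°/2) = 0.3280.
P_a = ½K_aγH² = 0.5×0.3280×15.4×9.5² = 227.9 kN/m, acting at H/3 = 3.167 m above the base.
FS_sliding = μW / P_a = 0.41×1117.2 / 227.9 = 2.010.

2.01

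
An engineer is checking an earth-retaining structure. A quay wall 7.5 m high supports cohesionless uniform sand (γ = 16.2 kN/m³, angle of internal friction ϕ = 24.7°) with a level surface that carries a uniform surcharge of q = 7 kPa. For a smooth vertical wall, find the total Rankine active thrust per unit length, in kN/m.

K_a = tan²(45° − φ/2) = 0.4106.
Soil triangle: ½ K_a γ H² = 0.5×0.4106×16.2×7.5² = 187.1 kN/m.
Surcharge rectangle: K_a q H = 0.4106×7×7.5 = 21.55 kN/m.
Total = 187.1 + 21.55 = 208.6 kN/m.

209 kN/m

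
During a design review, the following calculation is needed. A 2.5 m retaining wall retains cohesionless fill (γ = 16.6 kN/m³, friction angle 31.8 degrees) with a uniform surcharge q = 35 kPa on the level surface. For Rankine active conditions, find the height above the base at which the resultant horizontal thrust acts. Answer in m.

1.09 m

K_a = 0.3098.
Triangular part P₁ = ½K_aγH² = 16.07 at H/3 = 0.8333 m; rectangular part P₂ = K_a q H = 27.11 at H/2 = 1.250 m.
ȳ = (P₁·0.8333 + P₂·1.250)/(P₁+P₂) = 1.095 m.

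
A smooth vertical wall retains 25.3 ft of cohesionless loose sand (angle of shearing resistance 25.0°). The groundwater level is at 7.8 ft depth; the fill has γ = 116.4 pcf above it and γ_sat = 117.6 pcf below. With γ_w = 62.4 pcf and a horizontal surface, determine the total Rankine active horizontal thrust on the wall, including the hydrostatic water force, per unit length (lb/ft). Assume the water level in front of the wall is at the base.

K_a = tan²(45° − φ/2) = 0.4059.
γ' = 117.6 − 62.4 = 55.20 pcf. Depth below WT = 17.5 ft.
σ'_h at WT = K_a γ d_w = 368.5 psf; at base = 368.5 + K_a γ' × 17.5 = 760.5 psf.
P₁ (0–7.8 ft) = ½×368.5×7.8 = 1437. P₂ (7.8–25.3 ft) = ½(368.5+760.5)×17.5 = 9879.
P_w = ½ γ_w h₂² = 0.5×62.4×17.5² = 9555. Total = 1437+9879+9555 = 20870 lb/ft.

20900 lb/ft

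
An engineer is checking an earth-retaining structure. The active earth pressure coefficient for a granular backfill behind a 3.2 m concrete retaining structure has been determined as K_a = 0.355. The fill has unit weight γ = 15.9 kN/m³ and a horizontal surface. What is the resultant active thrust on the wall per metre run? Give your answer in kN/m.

P = ½ K_a γ H² = 0.5 × 0.355 × 15.9 × 3.2² = 28.90 kN/m.

28.9 kN/m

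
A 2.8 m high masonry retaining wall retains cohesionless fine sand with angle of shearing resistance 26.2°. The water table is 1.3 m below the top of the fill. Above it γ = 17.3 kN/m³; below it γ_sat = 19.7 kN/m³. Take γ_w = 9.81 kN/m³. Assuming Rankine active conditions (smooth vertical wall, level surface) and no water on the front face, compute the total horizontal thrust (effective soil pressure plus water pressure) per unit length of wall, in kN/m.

34.1 kN/m

K_a = tan²(45° − φ/2) = 0.3874.
γ' = 19.7 − 9.81 = 9.890 kN/m³. Depth below WT = 1.5 m.
σ'_h at WT = K_a γ d_w = 8.713 kPa; at base = 8.713 + K_a γ' × 1.5 = 14.46 kPa.
P₁ (0–1.3 m) = ½×8.713×1.3 = 5.664. P₂ (1.3–2.8 m) = ½(8.713+14.46)×1.5 = 17.38.
P_w = ½ γ_w h₂² = 0.5×9.81×1.5² = 11.04. Total = 5.664+17.38+11.04 = 34.08 kN/m.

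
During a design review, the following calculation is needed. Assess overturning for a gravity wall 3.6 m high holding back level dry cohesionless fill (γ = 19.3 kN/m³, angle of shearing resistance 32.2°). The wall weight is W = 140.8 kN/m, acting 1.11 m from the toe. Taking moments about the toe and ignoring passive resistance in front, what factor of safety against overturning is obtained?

K_a = tan²(45° − 32.2°/2) = 0.3047.
P_a = ½K_aγH² = 0.5×0.3047×19.3×3.6² = 38.11 kN/m, acting at H/3 = 1.200 m above the base.
Overturning moment M_o = P_a × H/3 = 38.11 × 1.200 = 45.73.
Resisting moment M_r = W × 1.11 = 140.8 × 1.11 = 156.3.
FS_overturning = M_r/M_o = 156.3/45.73 = 3.417.

3.42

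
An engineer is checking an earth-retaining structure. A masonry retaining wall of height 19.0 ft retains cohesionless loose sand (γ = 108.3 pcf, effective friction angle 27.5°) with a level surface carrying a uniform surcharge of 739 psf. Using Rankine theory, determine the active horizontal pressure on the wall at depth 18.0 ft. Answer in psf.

K_a = (1 − sin φ)/(1 + sin φ) = 0.3682.
σ_v = γz + q = 108.3 × 18.0 + 739 = 2688 psf.
σ_h = K_a σ_v = 0.3682 × 2688 = 989.9 psf.

990 psf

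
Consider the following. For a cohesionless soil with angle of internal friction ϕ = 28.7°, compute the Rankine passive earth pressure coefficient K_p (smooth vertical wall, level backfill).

2.85

K_p = (1 + sin φ)/(1 − sin φ) = tan²(45° + 28.7°/2) = 2.848.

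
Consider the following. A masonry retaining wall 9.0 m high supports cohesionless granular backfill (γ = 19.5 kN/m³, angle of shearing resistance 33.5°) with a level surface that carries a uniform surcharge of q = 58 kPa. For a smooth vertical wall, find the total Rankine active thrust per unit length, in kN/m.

K_a = tan²(45° − φ/2) = 0.2887.
Soil triangle: ½ K_a γ H² = 0.5×0.2887×19.5×9.0² = 228.0 kN/m.
Surcharge rectangle: K_a q H = 0.2887×58×9.0 = 150.7 kN/m.
Total = 228.0 + 150.7 = 378.7 kN/m.

379 kN/m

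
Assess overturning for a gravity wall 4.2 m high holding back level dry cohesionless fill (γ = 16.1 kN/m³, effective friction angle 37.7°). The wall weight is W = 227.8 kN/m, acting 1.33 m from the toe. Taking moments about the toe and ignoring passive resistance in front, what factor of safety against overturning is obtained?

K_a = tan²(45° − 37.7°/2) = 0.2411.
P_a = ½K_aγH² = 0.5×0.2411×16.1×4.2² = 34.23 kN/m, acting at H/3 = 1.400 m above the base.
Overturning moment M_o = P_a × H/3 = 34.23 × 1.400 = 47.92.
Resisting moment M_r = W × 1.33 = 227.8 × 1.33 = 303.0.
FS_overturning = M_r/M_o = 303.0/47.92 = 6.322.

6.32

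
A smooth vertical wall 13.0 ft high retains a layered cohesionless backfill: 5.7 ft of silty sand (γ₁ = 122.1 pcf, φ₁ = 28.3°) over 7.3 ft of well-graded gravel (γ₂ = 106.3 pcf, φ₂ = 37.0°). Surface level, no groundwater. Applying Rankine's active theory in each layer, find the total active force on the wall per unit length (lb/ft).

2670 lb/ft

K_a1 = tan²(45°−28.3°/2) = 0.3568; K_a2 = tan²(45°−37.0°/2) = 0.2486.
Layer 1: σ at base = K_a1 γ₁ h₁ = 248.3 psf; P₁ = ½×248.3×5.7 = 707.7.
Layer 2: σ_v at top = γ₁h₁ = 696.0; σ_h top = K_a2×696.0 = 173.0; σ_h base = K_a2×(696.0+106.3×7.3) = 365.9.
P₂ = ½(173.0+365.9)×7.3 = 1967. Total P_a = 707.7+1967 = 2675 lb/ft.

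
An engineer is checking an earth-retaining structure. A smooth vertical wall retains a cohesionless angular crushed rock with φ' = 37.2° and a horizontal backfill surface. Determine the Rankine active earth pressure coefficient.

K_a = tan²(45° − φ/2) = tan²(26.40°) = 0.2464.

0.246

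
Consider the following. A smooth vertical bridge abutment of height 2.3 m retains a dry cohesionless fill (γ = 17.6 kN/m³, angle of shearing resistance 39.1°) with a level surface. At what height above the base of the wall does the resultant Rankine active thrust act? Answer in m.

0.767 m

K_a = 0.2265.
The pressure distribution is triangular, so the resultant acts at H/3 above the base = 2.3/3 = 0.7667 m.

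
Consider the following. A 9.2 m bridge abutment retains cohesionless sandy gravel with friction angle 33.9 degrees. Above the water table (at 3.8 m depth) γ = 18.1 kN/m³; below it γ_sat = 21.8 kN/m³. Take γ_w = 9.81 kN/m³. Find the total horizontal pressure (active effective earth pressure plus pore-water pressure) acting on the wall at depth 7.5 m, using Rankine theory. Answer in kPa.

K_a = (1 − sin φ)/(1 + sin φ) = 0.2839.
γ' = 21.8 − 9.81 = 11.99 kN/m³.
Effective vertical stress at 7.5 m: σ'_v = 18.1×3.8 + 11.99×3.70 = 113.1 kPa.
σ'_h = K_a σ'_v = 0.2839 × 113.1 = 32.12 kPa; u = γ_w × 3.70 = 36.30 kPa.
Total σ_h = 32.12 + 36.30 = 68.42 kPa.

68.4 kPa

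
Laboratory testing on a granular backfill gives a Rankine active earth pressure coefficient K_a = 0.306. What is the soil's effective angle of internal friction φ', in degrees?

32.1°

K_a = tan²(45° − φ/2) ⇒ 45° − φ/2 = arctan(√0.306) = 28.95°.
φ = 2(45° − 28.95°) = 32.10°.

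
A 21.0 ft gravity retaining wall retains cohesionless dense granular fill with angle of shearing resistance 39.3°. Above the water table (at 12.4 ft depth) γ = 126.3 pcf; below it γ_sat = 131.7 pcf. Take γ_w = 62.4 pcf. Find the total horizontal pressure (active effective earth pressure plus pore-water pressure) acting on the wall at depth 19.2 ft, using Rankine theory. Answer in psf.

882 psf

K_a = (1 − sin φ)/(1 + sin φ) = 0.2245.
γ' = 131.7 − 62.4 = 69.30 pcf.
Effective vertical stress at 19.2 ft: σ'_v = 126.3×12.4 + 69.30×6.80 = 2037 psf.
σ'_h = K_a σ'_v = 0.2245 × 2037 = 457.3 psf; u = γ_w × 6.80 = 424.3 psf.
Total σ_h = 457.3 + 424.3 = 881.6 psf.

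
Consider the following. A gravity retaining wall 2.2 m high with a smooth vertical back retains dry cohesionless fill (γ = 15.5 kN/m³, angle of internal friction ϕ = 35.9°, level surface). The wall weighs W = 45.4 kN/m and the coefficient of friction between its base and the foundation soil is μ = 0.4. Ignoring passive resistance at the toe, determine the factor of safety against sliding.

K_a = tan²(45° − 35.9°/2) = 0.2607.
P_a = ½K_aγH² = 0.5×0.2607×15.5×2.2² = 9.780 kN/m, acting at H/3 = 0.7333 m above the base.
FS_sliding = μW / P_a = 0.4×45.4 / 9.780 = 1.857.

1.86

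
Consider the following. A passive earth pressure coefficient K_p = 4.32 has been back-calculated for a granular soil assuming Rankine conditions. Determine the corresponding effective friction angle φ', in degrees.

38.6°

K_p = (1+sin φ)/(1−sin φ) ⇒ sin φ = (K_p − 1)/(K_p + 1) = 0.6241.
φ = arcsin(0.6241) = 38.61°.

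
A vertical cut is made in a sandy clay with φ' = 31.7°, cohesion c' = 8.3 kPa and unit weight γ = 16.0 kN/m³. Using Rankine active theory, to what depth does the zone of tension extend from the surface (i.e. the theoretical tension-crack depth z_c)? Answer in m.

1.86 m

K_a = tan²(45° − 31.7°/2) = 0.3111; √K_a = 0.5577.
The active pressure is zero where K_a γ z = 2c√K_a, so z_c = 2c/(γ√K_a) = 2×8.3/(16.0×0.5577) = 1.860 m.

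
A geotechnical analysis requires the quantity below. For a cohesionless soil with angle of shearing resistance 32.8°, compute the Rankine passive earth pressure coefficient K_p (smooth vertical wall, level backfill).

K_p = (1 + sin φ)/(1 − sin φ) = tan²(45° + 32.8°/2) = 3.364.

3.36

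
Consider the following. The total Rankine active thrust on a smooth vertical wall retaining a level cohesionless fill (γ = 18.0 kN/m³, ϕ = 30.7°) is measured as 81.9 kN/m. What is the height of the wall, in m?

5.30 m

K_a = 0.3240. P_a = ½ K_a γ H² ⇒ H = √(2P_a/(K_a γ)).
H = √(2×81.9/(0.3240×18.0)) = 5.299 m.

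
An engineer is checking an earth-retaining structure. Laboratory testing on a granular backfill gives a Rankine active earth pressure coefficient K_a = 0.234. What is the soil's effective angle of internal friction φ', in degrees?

38.4°

K_a = tan²(45° − φ/2) ⇒ 45° − φ/2 = arctan(√0.234) = 25.81°.
φ = 2(45° − 25.81°) = 38.37°.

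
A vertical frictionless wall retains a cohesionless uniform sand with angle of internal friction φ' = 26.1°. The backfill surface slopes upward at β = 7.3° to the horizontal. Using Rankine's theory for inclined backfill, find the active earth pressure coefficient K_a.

K_a = cos β · (cos β − √(cos²β − cos²φ)) / (cos β + √(cos²β − cos²φ)).
cos β = 0.9919, cos φ = 0.8980, √(cos²β − cos²φ) = 0.4212.
K_a = 0.9919 × (0.9919 − 0.4212)/(0.9919 + 0.4212) = 0.4006.

0.401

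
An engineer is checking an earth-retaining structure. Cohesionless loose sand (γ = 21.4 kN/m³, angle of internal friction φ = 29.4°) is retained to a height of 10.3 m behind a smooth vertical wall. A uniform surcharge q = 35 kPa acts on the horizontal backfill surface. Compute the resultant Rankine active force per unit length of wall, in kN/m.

K_a = tan²(45° − φ/2) = 0.3415.
Soil triangle: ½ K_a γ H² = 0.5×0.3415×21.4×10.3² = 387.6 kN/m.
Surcharge rectangle: K_a q H = 0.3415×35×10.3 = 123.1 kN/m.
Total = 387.6 + 123.1 = 510.7 kN/m.

511 kN/m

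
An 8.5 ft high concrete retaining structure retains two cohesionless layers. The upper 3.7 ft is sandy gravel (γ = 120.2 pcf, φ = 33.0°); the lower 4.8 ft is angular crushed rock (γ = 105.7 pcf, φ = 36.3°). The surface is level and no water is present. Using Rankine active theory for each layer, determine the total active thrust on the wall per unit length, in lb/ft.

K_a1 = tan²(45°−33.0°/2) = 0.2948; K_a2 = tan²(45°−36.3°/2) = 0.2563.
Layer 1: σ at base = K_a1 γ₁ h₁ = 131.1 psf; P₁ = ½×131.1×3.7 = 242.6.
Layer 2: σ_v at top = γ₁h₁ = 444.7; σ_h top = K_a2×444.7 = 114.0; σ_h base = K_a2×(444.7+105.7×4.8) = 244.0.
P₂ = ½(114.0+244.0)×4.8 = 859.1. Total P_a = 242.6+859.1 = 1102 lb/ft.

1100 lb/ft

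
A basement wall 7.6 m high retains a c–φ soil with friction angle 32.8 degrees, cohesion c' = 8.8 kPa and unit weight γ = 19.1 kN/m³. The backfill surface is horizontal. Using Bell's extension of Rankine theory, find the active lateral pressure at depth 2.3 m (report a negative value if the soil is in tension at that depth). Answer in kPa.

3.46 kPa

K_a = (1 − sin φ)/(1 + sin φ) = 0.2973.
σ_a = K_a γ z − 2c√K_a = 0.2973×19.1×2.3 − 2×8.8×0.5452 = 3.463 kPa.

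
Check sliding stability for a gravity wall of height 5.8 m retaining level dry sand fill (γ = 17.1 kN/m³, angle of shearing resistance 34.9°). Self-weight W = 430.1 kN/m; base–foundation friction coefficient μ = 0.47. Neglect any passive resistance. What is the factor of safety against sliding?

2.58

K_a = tan²(45° − 34.9°/2) = 0.2721.
P_a = ½K_aγH² = 0.5×0.2721×17.1×5.8² = 78.28 kN/m, acting at H/3 = 1.933 m above the base.
FS_sliding = μW / P_a = 0.47×430.1 / 78.28 = 2.583.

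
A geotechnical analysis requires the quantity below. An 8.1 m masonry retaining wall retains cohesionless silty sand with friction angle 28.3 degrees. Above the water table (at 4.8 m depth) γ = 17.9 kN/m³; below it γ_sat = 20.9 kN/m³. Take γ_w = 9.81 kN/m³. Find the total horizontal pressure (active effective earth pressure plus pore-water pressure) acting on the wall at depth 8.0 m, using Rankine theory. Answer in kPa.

74.7 kPa

K_a = (1 − sin φ)/(1 + sin φ) = 0.3568.
γ' = 20.9 − 9.81 = 11.09 kN/m³.
Effective vertical stress at 8.0 m: σ'_v = 17.9×4.8 + 11.09×3.20 = 121.4 kPa.
σ'_h = K_a σ'_v = 0.3568 × 121.4 = 43.31 kPa; u = γ_w × 3.20 = 31.39 kPa.
Total σ_h = 43.31 + 31.39 = 74.71 kPa.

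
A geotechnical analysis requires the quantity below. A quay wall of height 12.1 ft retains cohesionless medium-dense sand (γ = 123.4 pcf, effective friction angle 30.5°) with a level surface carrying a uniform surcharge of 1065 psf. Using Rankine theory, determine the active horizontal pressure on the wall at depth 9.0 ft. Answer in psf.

711 psf

K_a = (1 − sin φ)/(1 + sin φ) = 0.3267.
σ_v = γz + q = 123.4 × 9.0 + 1065 = 2176 psf.
σ_h = K_a σ_v = 0.3267 × 2176 = 710.7 psf.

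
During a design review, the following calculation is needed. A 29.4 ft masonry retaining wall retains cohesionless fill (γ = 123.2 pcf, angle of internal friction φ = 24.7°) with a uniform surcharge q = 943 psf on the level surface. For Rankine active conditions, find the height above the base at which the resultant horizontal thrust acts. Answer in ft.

K_a = 0.4106.
Triangular part P₁ = ½K_aγH² = 21860 at H/3 = 9.800 ft; rectangular part P₂ = K_a q H = 11380 at H/2 = 14.70 ft.
ȳ = (P₁·9.800 + P₂·14.70)/(P₁+P₂) = 11.48 ft.

11.5 ft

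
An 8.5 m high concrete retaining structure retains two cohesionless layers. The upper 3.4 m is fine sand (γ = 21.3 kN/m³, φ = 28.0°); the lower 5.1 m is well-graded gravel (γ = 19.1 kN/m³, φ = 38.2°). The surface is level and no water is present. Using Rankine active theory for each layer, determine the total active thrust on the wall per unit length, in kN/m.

190 kN/m

K_a1 = tan²(45°−28.0°/2) = 0.3610; K_a2 = tan²(45°−38.2°/2) = 0.2358.
Layer 1: σ at base = K_a1 γ₁ h₁ = 26.15 kPa; P₁ = ½×26.15×3.4 = 44.45.
Layer 2: σ_v at top = γ₁h₁ = 72.42; σ_h top = K_a2×72.42 = 17.08; σ_h base = K_a2×(72.42+19.1×5.1) = 40.04.
P₂ = ½(17.08+40.04)×5.1 = 145.7. Total P_a = 44.45+145.7 = 190.1 kN/m.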